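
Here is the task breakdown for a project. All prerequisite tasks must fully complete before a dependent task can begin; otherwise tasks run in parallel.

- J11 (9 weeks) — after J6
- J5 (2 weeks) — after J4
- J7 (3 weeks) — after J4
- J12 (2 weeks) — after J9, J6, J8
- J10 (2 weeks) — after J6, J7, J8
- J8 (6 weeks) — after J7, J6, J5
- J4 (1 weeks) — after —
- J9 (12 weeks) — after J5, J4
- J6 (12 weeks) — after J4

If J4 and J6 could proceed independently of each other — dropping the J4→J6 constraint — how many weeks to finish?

With the dependency in place, J4→J6→J11 = 1+12+9 = 22 sets the finish at 22 weeks.
Without J4→J6, J6's earliest start moves from 1 to 0.
After: J6→J11 = 12+9 = 21 → 21 weeks.

21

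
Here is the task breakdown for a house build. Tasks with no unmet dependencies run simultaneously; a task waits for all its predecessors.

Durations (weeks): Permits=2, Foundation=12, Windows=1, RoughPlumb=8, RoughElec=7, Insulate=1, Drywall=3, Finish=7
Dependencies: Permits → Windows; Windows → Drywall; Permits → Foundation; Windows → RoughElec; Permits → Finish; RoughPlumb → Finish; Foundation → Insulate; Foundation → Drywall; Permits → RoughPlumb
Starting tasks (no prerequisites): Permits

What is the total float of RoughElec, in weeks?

Permits→Foundation→Drywall = 2+12+3 = 17 sets the makespan at 17 weeks.
The longest chain containing RoughElec totals 10 weeks.
Float = 17 − 10 = 7.

7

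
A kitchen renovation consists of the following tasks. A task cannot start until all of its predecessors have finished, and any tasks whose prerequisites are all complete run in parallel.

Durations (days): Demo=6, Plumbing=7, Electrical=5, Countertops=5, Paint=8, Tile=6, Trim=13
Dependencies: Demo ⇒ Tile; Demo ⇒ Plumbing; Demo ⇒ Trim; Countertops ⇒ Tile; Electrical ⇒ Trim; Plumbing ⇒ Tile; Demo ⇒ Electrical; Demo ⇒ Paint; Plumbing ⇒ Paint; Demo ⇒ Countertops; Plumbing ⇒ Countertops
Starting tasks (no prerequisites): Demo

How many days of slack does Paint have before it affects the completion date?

Demo→Plumbing→Countertops→Tile = 6+7+5+6 = 24 sets the makespan at 24 days.
The longest chain containing Paint totals 21 days.
Float = 24 − 21 = 3.

3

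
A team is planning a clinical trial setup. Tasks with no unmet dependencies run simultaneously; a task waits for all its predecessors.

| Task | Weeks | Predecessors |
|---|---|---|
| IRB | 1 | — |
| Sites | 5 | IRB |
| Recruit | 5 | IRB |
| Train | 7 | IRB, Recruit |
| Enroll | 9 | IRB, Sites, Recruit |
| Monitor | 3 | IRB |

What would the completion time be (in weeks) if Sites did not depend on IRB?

15

With the dependency in place, IRB→Sites→Enroll = 1+5+9 = 15 sets the finish at 15 weeks.
Without IRB→Sites, Sites's earliest start moves from 1 to 0.
After: IRB→Recruit→Enroll = 1+5+9 = 15 → 15 weeks.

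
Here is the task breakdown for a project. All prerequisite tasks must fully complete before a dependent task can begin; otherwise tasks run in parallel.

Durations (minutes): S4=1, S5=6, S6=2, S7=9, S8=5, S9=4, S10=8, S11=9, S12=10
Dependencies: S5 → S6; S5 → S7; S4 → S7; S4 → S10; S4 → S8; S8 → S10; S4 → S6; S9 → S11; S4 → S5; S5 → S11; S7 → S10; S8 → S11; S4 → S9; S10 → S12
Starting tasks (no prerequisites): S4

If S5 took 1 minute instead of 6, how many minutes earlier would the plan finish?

5

As given, the longest chain is S4→S5→S7→S10→S12 = 1+6+9+8+10 = 34, so the finish is 34 minutes.
Since S5 is critical, the -5 change carries straight to that chain (now 29 minutes).
That remains the longest chain; total 29 minutes.
Change in finish: 29 − 34 = -5 minutes.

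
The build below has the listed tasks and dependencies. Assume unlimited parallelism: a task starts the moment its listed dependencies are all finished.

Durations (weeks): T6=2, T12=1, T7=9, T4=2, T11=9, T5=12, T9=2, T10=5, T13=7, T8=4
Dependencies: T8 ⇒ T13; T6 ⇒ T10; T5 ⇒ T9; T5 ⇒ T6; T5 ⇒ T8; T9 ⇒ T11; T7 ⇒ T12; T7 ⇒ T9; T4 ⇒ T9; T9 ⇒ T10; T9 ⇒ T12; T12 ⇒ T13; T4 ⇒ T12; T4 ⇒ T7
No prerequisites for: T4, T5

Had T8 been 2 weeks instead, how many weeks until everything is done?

23

Actual critical path: T5→T8→T13 = 12+4+7 = 23 ⇒ 23 weeks.
Since T8 is critical, the -2 change carries straight to that chain (now 21 weeks).
The binding chain switches to T5→T9→T11 = 12+2+9 = 23; finish 23 weeks.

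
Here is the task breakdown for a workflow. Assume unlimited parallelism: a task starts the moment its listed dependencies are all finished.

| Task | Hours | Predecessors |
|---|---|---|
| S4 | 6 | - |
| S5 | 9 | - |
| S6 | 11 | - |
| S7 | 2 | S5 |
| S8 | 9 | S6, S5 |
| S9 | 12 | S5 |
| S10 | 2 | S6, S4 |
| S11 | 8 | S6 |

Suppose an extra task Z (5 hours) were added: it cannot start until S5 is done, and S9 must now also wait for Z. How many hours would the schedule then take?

Originally the schedule takes 21 hours.
With Z inserted, S9 now waits for max(S5, Z).
New critical path: S5→Z→S9 = 9+5+12 = 26 ⇒ 26 hours.

26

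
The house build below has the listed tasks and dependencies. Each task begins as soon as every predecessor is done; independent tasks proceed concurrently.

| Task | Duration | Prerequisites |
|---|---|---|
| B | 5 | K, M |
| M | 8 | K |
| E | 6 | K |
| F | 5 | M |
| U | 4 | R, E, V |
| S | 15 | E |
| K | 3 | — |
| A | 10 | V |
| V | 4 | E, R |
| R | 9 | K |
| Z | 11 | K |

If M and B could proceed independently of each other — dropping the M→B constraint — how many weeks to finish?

26

With the dependency in place, K→R→V→A = 3+9+4+10 = 26 sets the finish at 26 weeks.
Without M→B, B's earliest start moves from 11 to 3.
After: K→R→V→A = 3+9+4+10 = 26 → 26 weeks.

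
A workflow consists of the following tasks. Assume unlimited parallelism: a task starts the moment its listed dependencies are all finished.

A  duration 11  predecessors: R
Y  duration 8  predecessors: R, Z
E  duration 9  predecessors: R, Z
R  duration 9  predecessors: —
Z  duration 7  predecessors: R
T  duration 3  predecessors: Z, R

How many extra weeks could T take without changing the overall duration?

The longest chain is R→Z→E = 9+7+9 = 25; overall finish 25 weeks.
T finishes as early as 19 and must finish by 25.
So T can slip 25 − 19 = 6 weeks.

6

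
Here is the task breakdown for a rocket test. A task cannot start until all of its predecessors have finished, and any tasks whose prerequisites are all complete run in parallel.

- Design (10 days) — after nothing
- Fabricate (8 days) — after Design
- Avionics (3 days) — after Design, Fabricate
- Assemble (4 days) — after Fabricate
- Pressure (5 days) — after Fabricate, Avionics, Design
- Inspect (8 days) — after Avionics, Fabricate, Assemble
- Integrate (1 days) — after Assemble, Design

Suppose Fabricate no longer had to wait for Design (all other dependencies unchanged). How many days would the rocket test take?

21

With the dependency in place, Design→Fabricate→Assemble→Inspect = 10+8+4+8 = 30 sets the finish at 30 days.
Without Design→Fabricate, Fabricate's earliest start moves from 10 to 0.
New critical path: Design→Avionics→Inspect = 10+3+8 = 21 ⇒ 21 days.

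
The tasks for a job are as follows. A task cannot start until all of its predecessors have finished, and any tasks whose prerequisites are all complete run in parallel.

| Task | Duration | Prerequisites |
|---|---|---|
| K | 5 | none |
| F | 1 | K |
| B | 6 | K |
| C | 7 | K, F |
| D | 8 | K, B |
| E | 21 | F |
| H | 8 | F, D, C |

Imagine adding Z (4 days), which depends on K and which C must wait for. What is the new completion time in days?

Originally the job takes 27 days.
With Z inserted, C now waits for max(K, F, Z).
New critical path: K→F→E = 5+1+21 = 27 ⇒ 27 days.

27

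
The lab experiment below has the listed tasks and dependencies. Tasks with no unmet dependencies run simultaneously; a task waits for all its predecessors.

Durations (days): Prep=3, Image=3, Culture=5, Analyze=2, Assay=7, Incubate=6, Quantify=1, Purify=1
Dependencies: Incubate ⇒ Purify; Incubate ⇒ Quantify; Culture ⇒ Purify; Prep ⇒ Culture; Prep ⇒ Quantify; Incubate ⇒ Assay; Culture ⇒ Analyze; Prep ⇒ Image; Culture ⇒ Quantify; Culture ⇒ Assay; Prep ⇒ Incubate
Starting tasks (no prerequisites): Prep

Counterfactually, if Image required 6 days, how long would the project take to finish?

Actual critical path: Prep→Incubate→Assay = 3+6+7 = 16 ⇒ 16 days.
The longest path through Image is only 6 days, so Image has float 10.
The critical path is still Prep→Incubate→Assay; finish is now 16 days.

16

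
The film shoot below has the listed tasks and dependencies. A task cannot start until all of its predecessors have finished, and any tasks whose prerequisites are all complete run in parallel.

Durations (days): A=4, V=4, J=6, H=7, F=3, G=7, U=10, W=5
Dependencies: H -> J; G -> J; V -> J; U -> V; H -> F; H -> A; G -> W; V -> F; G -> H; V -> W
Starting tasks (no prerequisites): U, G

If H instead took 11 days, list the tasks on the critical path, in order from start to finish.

G, H, J

The binding path is G→H→J = 7+7+6 = 20; finish at 20 days.
H lies on that path, so at 11 days the path becomes 24 days.
The critical path is still G→H→J; finish is now 24 days.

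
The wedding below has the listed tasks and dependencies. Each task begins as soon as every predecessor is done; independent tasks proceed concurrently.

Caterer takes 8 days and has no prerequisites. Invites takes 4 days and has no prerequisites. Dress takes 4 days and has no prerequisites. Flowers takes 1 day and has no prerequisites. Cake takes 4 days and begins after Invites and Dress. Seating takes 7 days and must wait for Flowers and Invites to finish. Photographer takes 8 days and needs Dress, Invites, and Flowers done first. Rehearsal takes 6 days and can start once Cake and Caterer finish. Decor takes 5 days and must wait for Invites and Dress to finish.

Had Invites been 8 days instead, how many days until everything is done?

18

Critical path before the change: Invites→Cake→Rehearsal = 4+4+6 = 14 giving 14 days.
Invites is on the critical path; changing it to 8 makes that path 18 days.
No other chain overtakes it, so the finish is 18 days.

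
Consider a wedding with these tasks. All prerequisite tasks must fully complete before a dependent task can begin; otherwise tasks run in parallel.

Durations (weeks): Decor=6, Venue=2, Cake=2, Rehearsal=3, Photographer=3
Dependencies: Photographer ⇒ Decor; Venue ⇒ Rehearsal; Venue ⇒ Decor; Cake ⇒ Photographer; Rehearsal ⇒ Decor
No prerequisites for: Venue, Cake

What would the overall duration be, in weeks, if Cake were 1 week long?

11

Baseline: Cake→Photographer→Decor = 2+3+6 = 11 → 11 weeks.
Cake is on the critical path; changing it to 1 makes that path 10 weeks.
New critical path: Venue→Rehearsal→Decor = 2+3+6 = 11 ⇒ 11 weeks.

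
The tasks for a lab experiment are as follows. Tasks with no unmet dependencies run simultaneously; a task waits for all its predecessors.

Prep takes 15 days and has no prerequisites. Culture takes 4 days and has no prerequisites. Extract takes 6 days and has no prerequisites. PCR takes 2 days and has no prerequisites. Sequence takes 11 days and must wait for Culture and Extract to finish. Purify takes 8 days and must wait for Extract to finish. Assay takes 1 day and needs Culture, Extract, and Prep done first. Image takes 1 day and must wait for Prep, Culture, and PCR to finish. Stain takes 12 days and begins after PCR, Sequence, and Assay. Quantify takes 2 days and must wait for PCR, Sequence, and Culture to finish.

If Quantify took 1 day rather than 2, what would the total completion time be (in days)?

As given, the longest chain is Extract→Sequence→Stain = 6+11+12 = 29, so the finish is 29 days.
Quantify has 10 days of float (longest path through it is 19).
No other chain overtakes it, so the finish is 29 days.

29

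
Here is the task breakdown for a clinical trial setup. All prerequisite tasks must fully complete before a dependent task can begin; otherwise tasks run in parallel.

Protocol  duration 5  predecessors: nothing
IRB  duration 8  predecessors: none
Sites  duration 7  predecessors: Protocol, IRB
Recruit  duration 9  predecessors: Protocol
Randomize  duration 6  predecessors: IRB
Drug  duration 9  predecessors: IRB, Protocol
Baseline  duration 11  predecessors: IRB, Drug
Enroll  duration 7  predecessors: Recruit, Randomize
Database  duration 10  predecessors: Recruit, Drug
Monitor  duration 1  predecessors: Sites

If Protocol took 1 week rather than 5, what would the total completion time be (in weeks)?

28

As given, the longest chain is IRB→Drug→Baseline = 8+9+11 = 28, so the finish is 28 weeks.
Protocol has 3 weeks of float (longest path through it is 25).
The critical path is still IRB→Drug→Baseline; finish is now 28 weeks.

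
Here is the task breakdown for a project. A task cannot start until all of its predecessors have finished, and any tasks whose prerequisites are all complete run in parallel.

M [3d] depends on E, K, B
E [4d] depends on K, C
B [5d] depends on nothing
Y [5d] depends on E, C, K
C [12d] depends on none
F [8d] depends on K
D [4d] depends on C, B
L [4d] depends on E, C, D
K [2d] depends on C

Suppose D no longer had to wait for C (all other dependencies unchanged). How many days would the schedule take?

Original critical path: C→K→E→Y = 12+2+4+5 = 23 ⇒ 23 days.
Without C→D, D's earliest start moves from 12 to 5.
New critical path: C→K→E→Y = 12+2+4+5 = 23 ⇒ 23 days.

23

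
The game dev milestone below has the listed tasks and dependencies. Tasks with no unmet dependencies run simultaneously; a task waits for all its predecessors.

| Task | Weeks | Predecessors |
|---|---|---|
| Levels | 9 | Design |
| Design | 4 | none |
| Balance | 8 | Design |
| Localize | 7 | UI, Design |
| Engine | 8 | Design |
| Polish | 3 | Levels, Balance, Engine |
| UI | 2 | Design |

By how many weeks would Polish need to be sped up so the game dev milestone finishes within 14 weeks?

Current finish: 16 weeks; target: 14.
Polish is on every critical path, so each week cut from Polish cuts the finish by one (this holds down to a finish of 14).
Need 16 − 14 = 2 weeks off Polish → Polish becomes 1 week, finish becomes 14.

2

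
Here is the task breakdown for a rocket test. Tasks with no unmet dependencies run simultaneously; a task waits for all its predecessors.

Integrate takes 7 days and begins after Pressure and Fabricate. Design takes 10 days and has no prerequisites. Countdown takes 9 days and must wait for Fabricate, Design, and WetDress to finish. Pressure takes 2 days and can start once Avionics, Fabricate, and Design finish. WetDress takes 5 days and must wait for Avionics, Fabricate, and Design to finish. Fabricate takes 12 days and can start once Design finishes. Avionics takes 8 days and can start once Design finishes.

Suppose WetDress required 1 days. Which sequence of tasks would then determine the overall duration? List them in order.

Design, Fabricate, WetDress, Countdown

Baseline: Design→Fabricate→WetDress→Countdown = 10+12+5+9 = 36 → 36 days.
WetDress lies on that path, so at 1 day the path becomes 32 days.
The critical path is still Design→Fabricate→WetDress→Countdown; finish is now 32 days.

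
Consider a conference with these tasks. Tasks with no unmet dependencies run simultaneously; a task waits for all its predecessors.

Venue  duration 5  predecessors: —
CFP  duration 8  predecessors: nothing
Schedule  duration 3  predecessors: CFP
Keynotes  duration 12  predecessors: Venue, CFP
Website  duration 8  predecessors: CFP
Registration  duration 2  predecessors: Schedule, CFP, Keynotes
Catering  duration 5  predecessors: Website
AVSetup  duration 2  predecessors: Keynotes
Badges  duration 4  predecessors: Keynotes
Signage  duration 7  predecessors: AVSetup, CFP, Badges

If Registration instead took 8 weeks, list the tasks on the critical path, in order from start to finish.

Actual critical path: CFP→Keynotes→Badges→Signage = 8+12+4+7 = 31 ⇒ 31 weeks.
Registration has 9 weeks of float (longest path through it is 22).
The critical path is still CFP→Keynotes→Badges→Signage; finish is now 31 weeks.

CFP, Keynotes, Badges, Signage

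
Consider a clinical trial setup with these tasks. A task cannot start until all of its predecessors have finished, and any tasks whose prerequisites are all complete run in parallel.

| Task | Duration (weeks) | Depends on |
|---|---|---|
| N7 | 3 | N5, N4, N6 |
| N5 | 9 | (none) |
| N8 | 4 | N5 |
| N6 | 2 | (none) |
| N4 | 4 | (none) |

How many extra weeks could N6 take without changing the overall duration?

N5→N8 = 9+4 = 13 sets the makespan at 13 weeks.
N6 finishes as early as 2 and must finish by 10.
Slack of N6 = 8 − 0 = 8 weeks.

8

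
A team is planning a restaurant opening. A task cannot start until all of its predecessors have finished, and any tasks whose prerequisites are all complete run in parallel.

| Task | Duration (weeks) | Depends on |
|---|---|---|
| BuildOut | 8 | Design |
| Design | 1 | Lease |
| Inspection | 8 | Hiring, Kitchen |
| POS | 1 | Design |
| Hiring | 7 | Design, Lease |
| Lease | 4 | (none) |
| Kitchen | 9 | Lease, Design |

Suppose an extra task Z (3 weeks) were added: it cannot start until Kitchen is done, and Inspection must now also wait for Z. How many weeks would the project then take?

25

Originally the project takes 22 weeks.
With Z inserted, Inspection now waits for max(Hiring, Kitchen, Z).
New critical path: Lease→Design→Kitchen→Z→Inspection = 4+1+9+3+8 = 25 ⇒ 25 weeks.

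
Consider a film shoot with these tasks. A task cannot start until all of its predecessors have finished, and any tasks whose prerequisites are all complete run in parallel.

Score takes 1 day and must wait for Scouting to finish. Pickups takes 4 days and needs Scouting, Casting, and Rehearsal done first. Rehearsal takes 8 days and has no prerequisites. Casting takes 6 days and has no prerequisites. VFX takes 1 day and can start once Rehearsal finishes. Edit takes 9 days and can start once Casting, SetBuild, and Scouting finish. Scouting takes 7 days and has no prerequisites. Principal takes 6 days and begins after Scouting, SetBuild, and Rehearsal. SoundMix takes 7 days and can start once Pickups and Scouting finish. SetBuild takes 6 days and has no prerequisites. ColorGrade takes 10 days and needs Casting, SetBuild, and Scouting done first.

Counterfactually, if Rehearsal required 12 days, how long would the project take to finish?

Critical path before the change: Rehearsal→Pickups→SoundMix = 8+4+7 = 19 giving 19 days.
Rehearsal is on the critical path; changing it to 12 makes that path 23 days.
The critical path is still Rehearsal→Pickups→SoundMix; finish is now 23 days.

23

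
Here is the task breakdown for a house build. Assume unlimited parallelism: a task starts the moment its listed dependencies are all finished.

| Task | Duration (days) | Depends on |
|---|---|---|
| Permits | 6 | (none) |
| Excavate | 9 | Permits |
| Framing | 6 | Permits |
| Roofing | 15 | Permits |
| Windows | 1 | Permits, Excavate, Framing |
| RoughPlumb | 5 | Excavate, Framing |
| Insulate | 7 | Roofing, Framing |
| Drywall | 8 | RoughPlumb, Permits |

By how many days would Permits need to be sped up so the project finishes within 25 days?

Current finish: 28 days; target: 25.
Permits is on every critical path, so each day cut from Permits cuts the finish by one (this holds down to a finish of 23).
Need 28 − 25 = 3 days off Permits → Permits becomes 3 days, finish becomes 25.

3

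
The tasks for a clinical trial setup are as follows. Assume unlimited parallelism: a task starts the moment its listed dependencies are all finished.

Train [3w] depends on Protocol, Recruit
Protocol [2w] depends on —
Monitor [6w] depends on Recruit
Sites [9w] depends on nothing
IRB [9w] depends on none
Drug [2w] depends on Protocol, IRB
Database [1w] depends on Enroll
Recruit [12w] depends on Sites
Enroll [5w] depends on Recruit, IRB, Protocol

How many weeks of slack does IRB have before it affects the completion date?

12

The longest chain is Sites→Recruit→Enroll→Database = 9+12+5+1 = 27; overall finish 27 weeks.
Longest path through IRB: 15 weeks (earliest finish 9, latest finish 21).
Slack of IRB = 12 − 0 = 12 weeks.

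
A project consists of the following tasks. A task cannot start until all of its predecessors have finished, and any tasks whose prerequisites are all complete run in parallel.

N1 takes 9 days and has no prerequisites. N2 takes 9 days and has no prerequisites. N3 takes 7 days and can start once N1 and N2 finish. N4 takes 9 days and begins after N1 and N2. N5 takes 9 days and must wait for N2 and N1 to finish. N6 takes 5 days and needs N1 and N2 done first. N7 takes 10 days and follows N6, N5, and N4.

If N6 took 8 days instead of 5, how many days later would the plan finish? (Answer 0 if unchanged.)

0

As given, the longest chain is N1→N4→N7 = 9+9+10 = 28, so the finish is 28 days.
N6 is off the critical path — its longest chain is 24 days, giving 4 of slack.
No other chain overtakes it, so the finish is 28 days.
Change in finish: 28 − 28 = +0 days.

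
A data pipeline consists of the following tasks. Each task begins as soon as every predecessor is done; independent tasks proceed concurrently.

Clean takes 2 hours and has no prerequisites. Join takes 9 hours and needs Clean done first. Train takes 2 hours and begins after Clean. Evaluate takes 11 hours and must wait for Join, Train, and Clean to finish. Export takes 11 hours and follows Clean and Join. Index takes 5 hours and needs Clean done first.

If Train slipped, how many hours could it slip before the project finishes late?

Clean→Join→Evaluate = 2+9+11 = 22 sets the makespan at 22 hours.
Train finishes as early as 4 and must finish by 11.
Slack of Train = 9 − 2 = 7 hours.

7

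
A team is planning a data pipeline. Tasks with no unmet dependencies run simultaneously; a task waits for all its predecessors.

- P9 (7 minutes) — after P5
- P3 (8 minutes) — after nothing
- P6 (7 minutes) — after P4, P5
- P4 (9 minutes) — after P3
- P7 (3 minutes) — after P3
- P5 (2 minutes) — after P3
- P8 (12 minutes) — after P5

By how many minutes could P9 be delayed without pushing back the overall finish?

Critical path: P3→P4→P6 = 8+9+7 = 24, so the finish is 24 minutes.
P9 finishes as early as 17 and must finish by 24.
Slack of P9 = 17 − 10 = 7 minutes.

7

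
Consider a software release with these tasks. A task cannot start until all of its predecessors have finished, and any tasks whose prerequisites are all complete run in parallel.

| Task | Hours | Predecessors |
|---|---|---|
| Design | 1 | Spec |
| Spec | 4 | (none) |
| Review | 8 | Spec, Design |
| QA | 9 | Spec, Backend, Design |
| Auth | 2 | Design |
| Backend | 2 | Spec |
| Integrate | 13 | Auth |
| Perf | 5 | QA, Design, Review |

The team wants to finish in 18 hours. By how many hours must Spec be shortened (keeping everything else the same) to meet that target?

2

Current finish: 20 hours; target: 18.
Spec is on every critical path, so each hour cut from Spec cuts the finish by one (this holds down to a finish of 17).
Need 20 − 18 = 2 hours off Spec → Spec becomes 2 hours, finish becomes 18.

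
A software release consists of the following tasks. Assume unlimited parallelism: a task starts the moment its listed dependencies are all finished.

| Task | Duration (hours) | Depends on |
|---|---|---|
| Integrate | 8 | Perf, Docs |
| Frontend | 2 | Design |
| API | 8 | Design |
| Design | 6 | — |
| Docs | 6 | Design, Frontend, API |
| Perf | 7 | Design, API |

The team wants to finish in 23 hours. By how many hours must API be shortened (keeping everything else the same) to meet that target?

Current finish: 29 hours; target: 23.
API is on every critical path, so each hour cut from API cuts the finish by one (this holds down to a finish of 22).
Need 29 − 23 = 6 hours off API → API becomes 2 hours, finish becomes 23.

6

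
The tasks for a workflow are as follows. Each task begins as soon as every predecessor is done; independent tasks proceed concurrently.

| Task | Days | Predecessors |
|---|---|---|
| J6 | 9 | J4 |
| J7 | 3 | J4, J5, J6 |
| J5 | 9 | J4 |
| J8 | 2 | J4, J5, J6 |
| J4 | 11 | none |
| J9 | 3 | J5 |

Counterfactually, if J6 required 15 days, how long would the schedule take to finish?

Baseline: J4→J6→J7 = 11+9+3 = 23 → 23 days.
Since J6 is critical, the +6 change carries straight to that chain (now 29 days).
The critical path is still J4→J6→J7; finish is now 29 days.

29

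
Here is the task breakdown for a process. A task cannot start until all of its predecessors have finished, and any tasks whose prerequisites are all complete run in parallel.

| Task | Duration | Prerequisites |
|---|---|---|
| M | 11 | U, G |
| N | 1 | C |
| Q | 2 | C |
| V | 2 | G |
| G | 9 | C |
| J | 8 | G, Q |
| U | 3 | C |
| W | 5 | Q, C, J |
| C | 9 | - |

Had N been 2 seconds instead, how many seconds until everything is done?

Actual critical path: C→G→J→W = 9+9+8+5 = 31 ⇒ 31 seconds.
The longest path through N is only 10 seconds, so N has float 21.
No other chain overtakes it, so the finish is 31 seconds.

31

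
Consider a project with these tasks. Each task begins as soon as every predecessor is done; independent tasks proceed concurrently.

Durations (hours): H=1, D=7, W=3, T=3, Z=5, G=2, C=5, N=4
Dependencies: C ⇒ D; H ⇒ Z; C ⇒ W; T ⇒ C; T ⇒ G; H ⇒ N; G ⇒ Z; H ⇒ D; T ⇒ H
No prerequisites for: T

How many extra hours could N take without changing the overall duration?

The longest chain is T→C→D = 3+5+7 = 15; overall finish 15 hours.
N finishes as early as 8 and must finish by 15.
Float = 15 − 8 = 7.

7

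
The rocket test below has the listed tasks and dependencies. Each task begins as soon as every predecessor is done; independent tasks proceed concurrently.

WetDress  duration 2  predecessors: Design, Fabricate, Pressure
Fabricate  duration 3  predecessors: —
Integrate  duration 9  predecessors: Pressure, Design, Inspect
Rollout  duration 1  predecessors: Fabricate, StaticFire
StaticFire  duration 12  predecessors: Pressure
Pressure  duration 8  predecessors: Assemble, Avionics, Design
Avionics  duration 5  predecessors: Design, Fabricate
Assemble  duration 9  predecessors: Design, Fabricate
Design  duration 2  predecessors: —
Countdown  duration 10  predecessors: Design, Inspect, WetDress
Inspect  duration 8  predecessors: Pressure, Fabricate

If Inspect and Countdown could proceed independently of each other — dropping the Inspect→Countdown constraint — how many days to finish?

37

Before: longest chain Fabricate→Assemble→Pressure→Inspect→Countdown = 3+9+8+8+10 = 38, finish 38.
Without Inspect→Countdown, Countdown's earliest start moves from 28 to 22.
The longest chain is now Fabricate→Assemble→Pressure→Inspect→Integrate = 3+9+8+8+9 = 37, so the rocket test takes 37 days.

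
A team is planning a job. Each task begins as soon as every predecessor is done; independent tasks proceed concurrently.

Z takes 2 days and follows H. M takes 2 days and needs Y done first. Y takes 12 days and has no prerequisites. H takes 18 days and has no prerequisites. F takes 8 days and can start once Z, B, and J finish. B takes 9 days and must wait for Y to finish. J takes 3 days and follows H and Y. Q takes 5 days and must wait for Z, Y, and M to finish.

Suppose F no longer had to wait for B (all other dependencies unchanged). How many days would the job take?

29

Original critical path: Y→B→F = 12+9+8 = 29 ⇒ 29 days.
Dropping B→F doesn't change F's earliest start (21); another predecessor still binds.
After: H→J→F = 18+3+8 = 29 → 29 days.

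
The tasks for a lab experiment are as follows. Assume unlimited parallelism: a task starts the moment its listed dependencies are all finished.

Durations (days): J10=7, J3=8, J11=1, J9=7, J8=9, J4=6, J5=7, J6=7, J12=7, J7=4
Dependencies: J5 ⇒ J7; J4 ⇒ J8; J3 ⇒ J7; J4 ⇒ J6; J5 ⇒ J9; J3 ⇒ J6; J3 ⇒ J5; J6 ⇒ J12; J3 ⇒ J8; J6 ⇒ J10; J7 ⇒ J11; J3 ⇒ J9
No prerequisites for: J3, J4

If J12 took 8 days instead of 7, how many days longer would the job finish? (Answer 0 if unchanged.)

The binding path is J3→J6→J12 = 8+7+7 = 22; finish at 22 days.
J12 is on the critical path; changing it to 8 makes that path 23 days.
No other chain overtakes it, so the finish is 23 days.
Change in finish: 23 − 22 = +1 days.

1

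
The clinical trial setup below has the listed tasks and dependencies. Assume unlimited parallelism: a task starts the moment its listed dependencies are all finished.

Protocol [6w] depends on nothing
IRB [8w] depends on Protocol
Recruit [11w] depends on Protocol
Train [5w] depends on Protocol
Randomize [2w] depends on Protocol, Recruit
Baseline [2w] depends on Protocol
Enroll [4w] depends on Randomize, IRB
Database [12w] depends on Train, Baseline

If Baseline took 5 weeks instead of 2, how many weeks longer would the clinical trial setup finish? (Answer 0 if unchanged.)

Baseline: Protocol→Recruit→Randomize→Enroll = 6+11+2+4 = 23 → 23 weeks.
The longest path through Baseline is only 20 weeks, so Baseline has float 3.
The critical path is still Protocol→Recruit→Randomize→Enroll; finish is now 23 weeks.
Change in finish: 23 − 23 = +0 weeks.

0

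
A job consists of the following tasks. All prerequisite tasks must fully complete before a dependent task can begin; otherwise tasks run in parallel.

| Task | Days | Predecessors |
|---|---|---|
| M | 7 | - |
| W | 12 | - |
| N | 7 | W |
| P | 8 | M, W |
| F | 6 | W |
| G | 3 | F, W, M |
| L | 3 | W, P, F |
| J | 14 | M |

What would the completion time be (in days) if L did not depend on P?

Original critical path: W→P→L = 12+8+3 = 23 ⇒ 23 days.
Without P→L, L's earliest start moves from 20 to 18.
The longest chain is now M→J = 7+14 = 21, so the job takes 21 days.

21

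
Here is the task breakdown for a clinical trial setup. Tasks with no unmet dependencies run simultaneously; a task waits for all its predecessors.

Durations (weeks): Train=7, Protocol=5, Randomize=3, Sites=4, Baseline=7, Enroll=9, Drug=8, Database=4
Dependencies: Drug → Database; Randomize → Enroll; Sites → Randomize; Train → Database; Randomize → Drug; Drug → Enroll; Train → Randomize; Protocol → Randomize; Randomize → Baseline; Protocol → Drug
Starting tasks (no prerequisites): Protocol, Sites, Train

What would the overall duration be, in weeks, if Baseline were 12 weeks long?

Actual critical path: Train→Randomize→Drug→Enroll = 7+3+8+9 = 27 ⇒ 27 weeks.
The longest path through Baseline is only 17 weeks, so Baseline has float 10.
No other chain overtakes it, so the finish is 27 weeks.

27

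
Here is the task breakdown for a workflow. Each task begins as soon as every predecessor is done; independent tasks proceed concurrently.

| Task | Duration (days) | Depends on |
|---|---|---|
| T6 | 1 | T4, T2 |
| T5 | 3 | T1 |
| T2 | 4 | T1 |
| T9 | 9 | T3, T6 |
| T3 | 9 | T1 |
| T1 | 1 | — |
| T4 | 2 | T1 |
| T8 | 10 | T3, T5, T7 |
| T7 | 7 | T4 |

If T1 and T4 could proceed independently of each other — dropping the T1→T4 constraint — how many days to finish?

With the dependency in place, T1→T3→T8 = 1+9+10 = 20 sets the finish at 20 days.
Without T1→T4, T4's earliest start moves from 1 to 0.
After: T1→T3→T8 = 1+9+10 = 20 → 20 days.

20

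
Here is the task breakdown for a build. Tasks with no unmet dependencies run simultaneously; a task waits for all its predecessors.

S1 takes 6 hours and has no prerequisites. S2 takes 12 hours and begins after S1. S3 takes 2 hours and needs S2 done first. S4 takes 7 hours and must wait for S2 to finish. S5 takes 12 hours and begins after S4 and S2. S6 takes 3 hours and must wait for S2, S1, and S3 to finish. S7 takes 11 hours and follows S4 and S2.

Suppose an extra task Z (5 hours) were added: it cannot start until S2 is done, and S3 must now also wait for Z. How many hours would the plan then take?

Originally the plan takes 37 hours.
With Z inserted, S3 now waits for max(S2, Z).
New critical path: S1→S2→S4→S5 = 6+12+7+12 = 37 ⇒ 37 hours.

37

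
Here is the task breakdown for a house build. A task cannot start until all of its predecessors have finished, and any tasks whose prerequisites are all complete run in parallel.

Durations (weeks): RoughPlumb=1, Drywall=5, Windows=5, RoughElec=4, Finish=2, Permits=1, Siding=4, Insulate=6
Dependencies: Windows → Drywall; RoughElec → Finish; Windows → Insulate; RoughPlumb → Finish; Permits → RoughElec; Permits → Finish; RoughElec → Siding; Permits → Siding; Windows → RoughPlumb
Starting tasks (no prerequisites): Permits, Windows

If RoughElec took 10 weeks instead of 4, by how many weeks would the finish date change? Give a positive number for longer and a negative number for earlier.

Critical path before the change: Windows→Insulate = 5+6 = 11 giving 11 weeks.
RoughElec is off the critical path — its longest chain is 9 weeks, giving 2 of slack.
The binding chain switches to Permits→RoughElec→Siding = 1+10+4 = 15; finish 15 weeks.
Change in finish: 15 − 11 = +4 weeks.

4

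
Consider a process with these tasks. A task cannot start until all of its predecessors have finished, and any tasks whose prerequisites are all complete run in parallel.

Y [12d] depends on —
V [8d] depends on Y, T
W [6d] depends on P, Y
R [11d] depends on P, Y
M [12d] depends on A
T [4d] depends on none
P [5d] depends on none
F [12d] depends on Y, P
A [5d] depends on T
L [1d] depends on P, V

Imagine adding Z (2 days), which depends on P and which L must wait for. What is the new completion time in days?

Originally the job takes 24 days.
With Z inserted, L now waits for max(P, V, Z).
New critical path: Y→F = 12+12 = 24 ⇒ 24 days.

24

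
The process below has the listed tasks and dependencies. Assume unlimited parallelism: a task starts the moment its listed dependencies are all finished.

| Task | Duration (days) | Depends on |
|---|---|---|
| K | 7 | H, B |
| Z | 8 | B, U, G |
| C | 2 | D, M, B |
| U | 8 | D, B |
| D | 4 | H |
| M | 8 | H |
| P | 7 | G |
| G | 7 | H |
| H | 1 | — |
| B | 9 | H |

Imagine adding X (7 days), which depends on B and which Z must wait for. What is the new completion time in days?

26

Originally the process takes 26 days.
With X inserted, Z now waits for max(B, U, G, X).
New critical path: H→B→U→Z = 1+9+8+8 = 26 ⇒ 26 days.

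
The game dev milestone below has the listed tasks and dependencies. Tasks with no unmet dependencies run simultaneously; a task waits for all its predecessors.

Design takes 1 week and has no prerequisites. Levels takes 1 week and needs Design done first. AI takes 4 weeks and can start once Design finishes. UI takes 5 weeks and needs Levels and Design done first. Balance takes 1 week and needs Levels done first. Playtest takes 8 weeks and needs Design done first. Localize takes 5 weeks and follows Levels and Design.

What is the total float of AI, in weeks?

4

The longest chain is Design→Playtest = 1+8 = 9; overall finish 9 weeks.
Longest path through AI: 5 weeks (earliest finish 5, latest finish 9).
So AI can slip 9 − 5 = 4 weeks.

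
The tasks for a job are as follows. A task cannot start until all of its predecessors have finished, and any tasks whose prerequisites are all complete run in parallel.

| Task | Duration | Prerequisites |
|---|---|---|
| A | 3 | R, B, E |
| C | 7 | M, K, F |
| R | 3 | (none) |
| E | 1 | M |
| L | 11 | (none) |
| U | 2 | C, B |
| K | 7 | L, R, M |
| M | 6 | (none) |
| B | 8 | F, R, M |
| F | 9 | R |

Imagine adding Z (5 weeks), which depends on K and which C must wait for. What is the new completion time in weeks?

32

Originally the job takes 27 weeks.
With Z inserted, C now waits for max(M, K, F, Z).
New critical path: L→K→Z→C→U = 11+7+5+7+2 = 32 ⇒ 32 weeks.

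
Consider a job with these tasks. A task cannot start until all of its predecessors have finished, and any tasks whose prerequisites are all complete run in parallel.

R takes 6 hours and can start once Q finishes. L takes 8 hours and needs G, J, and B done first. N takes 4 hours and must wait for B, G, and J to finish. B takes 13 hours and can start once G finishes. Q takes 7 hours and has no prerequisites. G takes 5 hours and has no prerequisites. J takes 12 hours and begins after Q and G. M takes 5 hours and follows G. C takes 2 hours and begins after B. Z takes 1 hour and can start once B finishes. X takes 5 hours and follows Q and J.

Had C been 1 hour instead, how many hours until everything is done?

27

The binding path is Q→J→L = 7+12+8 = 27; finish at 27 hours.
C is off the critical path — its longest chain is 20 hours, giving 7 of slack.
That remains the longest chain; total 27 hours.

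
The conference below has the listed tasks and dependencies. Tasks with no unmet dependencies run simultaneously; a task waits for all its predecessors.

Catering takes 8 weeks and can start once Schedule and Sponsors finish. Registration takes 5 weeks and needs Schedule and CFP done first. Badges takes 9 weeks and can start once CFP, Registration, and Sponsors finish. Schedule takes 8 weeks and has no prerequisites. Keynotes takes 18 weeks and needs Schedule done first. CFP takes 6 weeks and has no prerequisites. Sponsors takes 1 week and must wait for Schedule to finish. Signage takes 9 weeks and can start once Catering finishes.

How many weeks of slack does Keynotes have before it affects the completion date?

0

Critical path: Schedule→Keynotes = 8+18 = 26, so the finish is 26 weeks.
Keynotes finishes as early as 26 and must finish by 26.
Slack of Keynotes = 8 − 8 = 0 weeks.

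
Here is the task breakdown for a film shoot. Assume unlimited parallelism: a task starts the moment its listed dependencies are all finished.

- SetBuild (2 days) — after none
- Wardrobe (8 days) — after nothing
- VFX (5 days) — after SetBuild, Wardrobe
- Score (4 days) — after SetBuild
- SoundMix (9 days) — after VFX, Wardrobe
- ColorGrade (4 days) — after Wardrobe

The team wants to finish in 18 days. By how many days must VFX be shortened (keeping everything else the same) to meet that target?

4

Current finish: 22 days; target: 18.
VFX is on every critical path, so each day cut from VFX cuts the finish by one (this holds down to a finish of 18).
Need 22 − 18 = 4 days off VFX → VFX becomes 1 day, finish becomes 18.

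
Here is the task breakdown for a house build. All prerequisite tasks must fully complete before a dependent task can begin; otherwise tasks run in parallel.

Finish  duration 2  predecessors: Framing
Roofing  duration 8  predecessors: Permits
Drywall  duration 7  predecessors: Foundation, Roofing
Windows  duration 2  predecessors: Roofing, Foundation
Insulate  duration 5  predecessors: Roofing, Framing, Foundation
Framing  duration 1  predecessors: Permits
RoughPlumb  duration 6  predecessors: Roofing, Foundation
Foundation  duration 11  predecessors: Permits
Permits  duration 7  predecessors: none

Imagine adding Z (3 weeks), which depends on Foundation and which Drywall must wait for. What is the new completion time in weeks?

Originally the plan takes 25 weeks.
With Z inserted, Drywall now waits for max(Foundation, Roofing, Z).
New critical path: Permits→Foundation→Z→Drywall = 7+11+3+7 = 28 ⇒ 28 weeks.

28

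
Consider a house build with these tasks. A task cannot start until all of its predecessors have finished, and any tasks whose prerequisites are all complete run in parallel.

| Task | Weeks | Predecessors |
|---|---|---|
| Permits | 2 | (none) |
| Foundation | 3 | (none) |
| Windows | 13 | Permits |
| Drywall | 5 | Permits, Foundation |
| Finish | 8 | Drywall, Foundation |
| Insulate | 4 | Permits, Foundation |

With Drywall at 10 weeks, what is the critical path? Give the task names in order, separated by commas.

The binding path is Foundation→Drywall→Finish = 3+5+8 = 16; finish at 16 weeks.
Drywall lies on that path, so at 10 weeks the path becomes 21 weeks.
The critical path is still Foundation→Drywall→Finish; finish is now 21 weeks.

Foundation, Drywall, Finish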